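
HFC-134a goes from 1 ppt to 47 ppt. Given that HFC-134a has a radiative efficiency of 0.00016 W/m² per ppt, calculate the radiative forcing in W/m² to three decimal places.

ΔF = 0.007 W/m²

HFC-134a: ΔF = 0.00016 × (47 − 1) = 0.00016 × 46 = 0.0074 W/m².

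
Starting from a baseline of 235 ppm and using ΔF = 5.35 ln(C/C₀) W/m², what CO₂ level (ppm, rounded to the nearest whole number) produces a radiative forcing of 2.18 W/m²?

Set 5.35 ln(C/235) = 2.18, so ln(C/235) = 2.18/5.35 = 0.40748.
Then C/235 = e^0.40748 = 1.50303, giving C = 235 × 1.50303 = 353.21 ppm.

C ≈ 353 ppm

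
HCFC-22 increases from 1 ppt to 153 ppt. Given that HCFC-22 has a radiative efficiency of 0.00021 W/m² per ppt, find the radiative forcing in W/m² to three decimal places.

HCFC-22: ΔF = 0.00021 × (153 − 1) = 0.00021 × 152 = 0.0319 W/m².

ΔF = 0.032 W/m²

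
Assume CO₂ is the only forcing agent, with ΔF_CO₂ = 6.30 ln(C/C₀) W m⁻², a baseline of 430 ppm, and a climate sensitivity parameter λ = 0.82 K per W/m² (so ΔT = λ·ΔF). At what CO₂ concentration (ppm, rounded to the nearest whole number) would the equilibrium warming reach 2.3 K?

C ≈ 671 ppm

Required forcing: ΔF = ΔT/λ = 2.3/0.82 = 2.8049 W/m².
Then ln(C/430) = ΔF/6.30 = 2.8049/6.30 = 0.44522.
So C = 430 × e^0.44522 = 430 × 1.56083 = 671.16 ppm.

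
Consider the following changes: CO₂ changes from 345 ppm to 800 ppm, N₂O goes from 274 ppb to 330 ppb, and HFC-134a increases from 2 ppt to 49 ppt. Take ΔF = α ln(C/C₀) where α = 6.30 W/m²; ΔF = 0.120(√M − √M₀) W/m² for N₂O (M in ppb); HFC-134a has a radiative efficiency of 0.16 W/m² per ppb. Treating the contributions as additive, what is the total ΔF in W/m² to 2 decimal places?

ΔF = 5.50 W/m²

CO₂: 6.30 × ln(800/345) = 6.30 × ln(2.31884) = 6.30 × 0.84107 = 5.2987 W/m².
N₂O: 0.120 × (√330 − √274) = 0.120 × (18.1659 − 16.5529) = 0.120 × 1.6130 = 0.1936 W/m².
HFC-134a: Δ = 49 − 2 = 47 ppt = 0.047 ppb; ΔF = 0.16 × 0.047 = 0.0075 W/m².
Total ΔF = 5.2987 + 0.1936 + 0.0075 = 5.4998 W/m².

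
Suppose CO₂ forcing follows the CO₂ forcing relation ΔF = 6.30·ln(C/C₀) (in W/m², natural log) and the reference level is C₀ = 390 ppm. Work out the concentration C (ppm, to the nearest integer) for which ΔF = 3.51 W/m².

C ≈ 681 ppm

Set 6.30 ln(C/390) = 3.51, so ln(C/390) = 3.51/6.30 = 0.55714.
Then C/390 = e^0.55714 = 1.74567, giving C = 390 × 1.74567 = 680.81 ppm.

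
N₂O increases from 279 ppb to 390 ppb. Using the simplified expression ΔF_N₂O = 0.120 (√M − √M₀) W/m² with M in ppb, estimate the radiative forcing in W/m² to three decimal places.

ΔF = 0.365 W/m²

N₂O: 0.120 × (√390 − √279) = 0.120 × (19.7484 − 16.7033) = 0.120 × 3.0451 = 0.3654 W/m².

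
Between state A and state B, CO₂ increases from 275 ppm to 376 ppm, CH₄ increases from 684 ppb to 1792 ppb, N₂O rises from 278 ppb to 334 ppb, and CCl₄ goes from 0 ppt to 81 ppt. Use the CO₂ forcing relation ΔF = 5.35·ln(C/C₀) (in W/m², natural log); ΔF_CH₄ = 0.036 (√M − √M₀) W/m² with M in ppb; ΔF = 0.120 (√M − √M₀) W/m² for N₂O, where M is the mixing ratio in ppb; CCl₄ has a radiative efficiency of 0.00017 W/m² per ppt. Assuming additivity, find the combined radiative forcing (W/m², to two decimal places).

ΔF = 2.46 W/m²

CO₂: 5.35 × ln(376/275) = 5.35 × ln(1.36727) = 5.35 × 0.31282 = 1.6736 W/m².
CH₄: 0.036 × (√1792 − √684) = 0.036 × (42.3320 − 26.1534) = 0.036 × 16.1786 = 0.5824 W/m².
N₂O: 0.120 × (√334 − √278) = 0.120 × (18.2757 − 16.6733) = 0.120 × 1.6024 = 0.1923 W/m².
CCl₄: ΔF = 0.00017 × (81 − 0) = 0.00017 × 81 = 0.0138 W/m².
Total ΔF = 1.6736 + 0.5824 + 0.1923 + 0.0138 = 2.4621 W/m².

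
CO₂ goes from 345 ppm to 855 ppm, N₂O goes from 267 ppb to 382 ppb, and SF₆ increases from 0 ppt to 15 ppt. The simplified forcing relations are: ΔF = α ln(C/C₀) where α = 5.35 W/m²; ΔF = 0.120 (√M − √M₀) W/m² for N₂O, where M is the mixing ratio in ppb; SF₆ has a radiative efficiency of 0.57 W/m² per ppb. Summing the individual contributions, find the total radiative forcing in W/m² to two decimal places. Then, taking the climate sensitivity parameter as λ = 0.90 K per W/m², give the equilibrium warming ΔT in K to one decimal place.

ΔF = 5.25 W/m²; ΔT = 4.7 K

CO₂: 5.35 × ln(855/345) = 5.35 × ln(2.47826) = 5.35 × 0.90756 = 4.8554 W/m².
N₂O: 0.120 × (√382 − √267) = 0.120 × (19.5448 − 16.3401) = 0.120 × 3.2047 = 0.3846 W/m².
SF₆: Δ = 15 − 0 = 15 ppt = 0.015 ppb; ΔF = 0.57 × 0.015 = 0.0086 W/m².
Total ΔF = 4.8554 + 0.3846 + 0.0086 = 5.2486 W/m².
ΔT = λ ΔF = 0.90 × 5.25 = 4.7250 K.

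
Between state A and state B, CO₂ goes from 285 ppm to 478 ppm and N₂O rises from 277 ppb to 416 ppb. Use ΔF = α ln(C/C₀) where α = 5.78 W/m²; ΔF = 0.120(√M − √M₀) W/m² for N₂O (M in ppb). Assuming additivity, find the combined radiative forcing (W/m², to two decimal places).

CO₂: 5.78 × ln(478/285) = 5.78 × ln(1.67719) = 5.78 × 0.51712 = 2.9890 W/m².
N₂O: 0.120 × (√416 − √277) = 0.120 × (20.3961 − 16.6433) = 0.120 × 3.7528 = 0.4503 W/m².
Total ΔF = 2.9890 + 0.4503 = 3.4393 W/m².

ΔF = 3.44 W/m²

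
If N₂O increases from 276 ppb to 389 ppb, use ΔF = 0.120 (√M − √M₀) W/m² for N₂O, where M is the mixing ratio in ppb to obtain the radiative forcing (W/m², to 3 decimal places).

ΔF = 0.373 W/m²

N₂O: 0.120 × (√389 − √276) = 0.120 × (19.7231 − 16.6132) = 0.120 × 3.1099 = 0.3732 W/m².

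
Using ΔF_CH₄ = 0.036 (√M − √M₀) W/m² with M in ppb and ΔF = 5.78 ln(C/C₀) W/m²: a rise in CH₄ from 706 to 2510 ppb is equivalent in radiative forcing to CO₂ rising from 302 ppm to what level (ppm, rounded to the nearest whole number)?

C ≈ 350 ppm

CH₄ forcing: 0.036 × (√2510 − √706) = 0.036 × (50.0999 − 26.5707) = 0.036 × 23.5292 = 0.84705 W/m².
Set 5.78 ln(C/302) = 0.84705: ln(C/302) = 0.84705/5.78 = 0.14655, so C = 302 × e^0.14655 = 302 × 1.15783 = 349.66 ppm.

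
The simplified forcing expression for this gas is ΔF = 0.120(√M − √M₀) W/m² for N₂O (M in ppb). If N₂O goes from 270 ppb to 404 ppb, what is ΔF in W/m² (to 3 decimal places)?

ΔF = 0.440 W/m²

N₂O: 0.120 × (√404 − √270) = 0.120 × (20.0998 − 16.4317) = 0.120 × 3.6681 = 0.4402 W/m².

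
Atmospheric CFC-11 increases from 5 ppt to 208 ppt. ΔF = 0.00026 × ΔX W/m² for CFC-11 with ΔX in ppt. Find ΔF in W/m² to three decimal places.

ΔF = 0.053 W/m²

CFC-11: ΔF = 0.00026 × (208 − 5) = 0.00026 × 203 = 0.0528 W/m².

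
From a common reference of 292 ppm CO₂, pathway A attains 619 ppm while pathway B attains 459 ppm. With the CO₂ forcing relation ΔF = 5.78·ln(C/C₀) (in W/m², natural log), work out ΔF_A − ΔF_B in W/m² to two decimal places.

ΔF_A − ΔF_B = 1.73 W/m²

ΔF_A = 5.78 ln(619/292) = 5.78 × 0.75135 = 4.3428 W/m².
ΔF_B = 5.78 ln(459/292) = 5.78 × 0.45230 = 2.6143 W/m².
Difference: 4.3428 − 2.6143 = 1.7285 W/m².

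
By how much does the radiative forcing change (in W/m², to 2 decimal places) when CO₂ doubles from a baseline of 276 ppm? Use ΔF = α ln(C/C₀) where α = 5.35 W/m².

ΔF = 3.71 W/m²

Because the forcing depends only on the ratio C/C₀, the initial concentration does not enter.
ΔF = 5.35 × ln(2) = 5.35 × 0.69315 = 3.7084 W/m².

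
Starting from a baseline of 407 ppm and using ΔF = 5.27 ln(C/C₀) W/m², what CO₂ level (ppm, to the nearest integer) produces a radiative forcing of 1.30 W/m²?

C ≈ 521 ppm

Set 5.27 ln(C/407) = 1.30, so ln(C/407) = 1.30/5.27 = 0.24668.
Then C/407 = e^0.24668 = 1.27977, giving C = 407 × 1.27977 = 520.87 ppm.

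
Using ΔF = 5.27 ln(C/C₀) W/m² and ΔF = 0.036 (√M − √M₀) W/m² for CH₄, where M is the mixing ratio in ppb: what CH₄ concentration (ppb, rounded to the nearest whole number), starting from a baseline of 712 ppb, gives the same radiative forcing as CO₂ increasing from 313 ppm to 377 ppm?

CO₂ forcing: 5.27 × ln(377/313) = 5.27 × 0.186042 = 0.98044 W/m².
Set 0.036(√M − √712) = 0.98044: √M = 0.98044/0.036 + √712 = 27.2344 + 26.6833 = 53.9177.
M = (53.9177)² = 2907.12 ppb.

M ≈ 2907 ppb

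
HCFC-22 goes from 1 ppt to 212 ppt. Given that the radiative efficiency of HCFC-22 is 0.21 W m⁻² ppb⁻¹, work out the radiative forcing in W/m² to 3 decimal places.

ΔF = 0.044 W/m²

HCFC-22: Δ = 212 − 1 = 211 ppt = 0.211 ppb; ΔF = 0.21 × 0.211 = 0.0443 W/m².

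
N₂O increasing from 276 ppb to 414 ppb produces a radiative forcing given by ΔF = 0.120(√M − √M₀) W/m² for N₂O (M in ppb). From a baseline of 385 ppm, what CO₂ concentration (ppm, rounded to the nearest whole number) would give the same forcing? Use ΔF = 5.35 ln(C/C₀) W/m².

C ≈ 419 ppm

N₂O forcing: 0.120 × (√414 − √276) = 0.120 × (20.3470 − 16.6132) = 0.120 × 3.7338 = 0.44806 W/m².
Set 5.35 ln(C/385) = 0.44806: ln(C/385) = 0.44806/5.35 = 0.08375, so C = 385 × e^0.08375 = 385 × 1.08736 = 418.63 ppm.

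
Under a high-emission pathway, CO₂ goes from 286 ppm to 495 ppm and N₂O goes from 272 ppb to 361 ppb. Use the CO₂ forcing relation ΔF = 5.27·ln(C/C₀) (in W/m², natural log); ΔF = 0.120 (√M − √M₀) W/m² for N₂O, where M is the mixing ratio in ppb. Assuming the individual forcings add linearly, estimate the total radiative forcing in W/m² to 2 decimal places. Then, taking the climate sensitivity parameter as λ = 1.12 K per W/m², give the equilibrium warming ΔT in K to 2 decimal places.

ΔF = 3.19 W/m²; ΔT = 3.57 K

CO₂: 5.27 × ln(495/286) = 5.27 × ln(1.73077) = 5.27 × 0.54857 = 2.8910 W/m².
N₂O: 0.120 × (√361 − √272) = 0.120 × (19.0000 − 16.4924) = 0.120 × 2.5076 = 0.3009 W/m².
Total ΔF = 2.8910 + 0.3009 = 3.1919 W/m².
ΔT = λ ΔF = 1.12 × 3.19 = 3.5728 K.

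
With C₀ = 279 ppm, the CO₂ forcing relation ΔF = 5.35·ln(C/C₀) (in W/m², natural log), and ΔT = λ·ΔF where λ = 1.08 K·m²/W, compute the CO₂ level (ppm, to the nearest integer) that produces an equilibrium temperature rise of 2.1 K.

C ≈ 401 ppm

Required forcing: ΔF = ΔT/λ = 2.1/1.08 = 1.9444 W/m².
Then ln(C/279) = ΔF/5.35 = 1.9444/5.35 = 0.36344.
So C = 279 × e^0.36344 = 279 × 1.43827 = 401.28 ppm.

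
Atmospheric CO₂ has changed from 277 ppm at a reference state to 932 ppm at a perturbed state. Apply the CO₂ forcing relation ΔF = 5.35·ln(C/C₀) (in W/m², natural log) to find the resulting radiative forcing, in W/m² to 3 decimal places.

ΔF = 6.491 W/m²

CO₂ absorption bands are partially saturated, so forcing scales with the logarithm of the concentration ratio.
CO₂: 5.35 × ln(932/277) = 5.35 × ln(3.36462) = 5.35 × 1.21332 = 6.4913 W/m².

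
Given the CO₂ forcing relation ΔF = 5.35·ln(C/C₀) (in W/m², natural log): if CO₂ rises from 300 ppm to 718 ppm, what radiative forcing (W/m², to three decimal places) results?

CO₂: 5.35 × ln(718/300) = 5.35 × ln(2.39333) = 5.35 × 0.87269 = 4.6689 W/m².

ΔF = 4.669 W/m²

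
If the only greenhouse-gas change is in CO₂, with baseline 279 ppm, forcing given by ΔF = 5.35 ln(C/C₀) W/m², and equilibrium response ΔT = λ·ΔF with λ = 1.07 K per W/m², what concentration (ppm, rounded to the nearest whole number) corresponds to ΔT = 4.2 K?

C ≈ 581 ppm

Required forcing: ΔF = ΔT/λ = 4.2/1.07 = 3.9252 W/m².
Then ln(C/279) = ΔF/5.35 = 3.9252/5.35 = 0.73368.
So C = 279 × e^0.73368 = 279 × 2.08273 = 581.08 ppm.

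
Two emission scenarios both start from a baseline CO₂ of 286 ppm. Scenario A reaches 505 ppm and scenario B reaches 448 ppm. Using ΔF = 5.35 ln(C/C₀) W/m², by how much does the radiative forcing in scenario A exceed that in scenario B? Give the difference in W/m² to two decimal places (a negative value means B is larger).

ΔF_A − ΔF_B = 0.64 W/m²

ΔF_A = 5.35 ln(505/286) = 5.35 × 0.56857 = 3.0418 W/m².
ΔF_B = 5.35 ln(448/286) = 5.35 × 0.44880 = 2.4011 W/m².
Difference: 3.0418 − 2.4011 = 0.6407 W/m².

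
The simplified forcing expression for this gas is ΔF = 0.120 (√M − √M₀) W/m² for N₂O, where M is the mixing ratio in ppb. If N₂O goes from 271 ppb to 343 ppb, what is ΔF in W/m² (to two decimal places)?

ΔF = 0.25 W/m²

N₂O: 0.120 × (√343 − √271) = 0.120 × (18.5203 − 16.4621) = 0.120 × 2.0582 = 0.2470 W/m².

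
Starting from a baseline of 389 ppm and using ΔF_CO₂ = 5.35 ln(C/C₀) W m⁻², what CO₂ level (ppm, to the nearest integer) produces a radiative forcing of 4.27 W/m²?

Set 5.35 ln(C/389) = 4.27, so ln(C/389) = 4.27/5.35 = 0.79813.
Then C/389 = e^0.79813 = 2.22138, giving C = 389 × 2.22138 = 864.12 ppm.

C ≈ 864 ppm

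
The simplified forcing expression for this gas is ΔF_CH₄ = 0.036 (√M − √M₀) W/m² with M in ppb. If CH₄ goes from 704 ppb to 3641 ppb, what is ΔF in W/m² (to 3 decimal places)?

CH₄: 0.036 × (√3641 − √704) = 0.036 × (60.3407 − 26.5330) = 0.036 × 33.8077 = 1.2171 W/m².

ΔF = 1.217 W/m²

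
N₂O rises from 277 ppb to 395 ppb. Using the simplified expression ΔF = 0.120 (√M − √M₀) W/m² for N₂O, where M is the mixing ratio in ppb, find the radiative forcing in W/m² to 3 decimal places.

ΔF = 0.388 W/m²

N₂O: 0.120 × (√395 − √277) = 0.120 × (19.8746 − 16.6433) = 0.120 × 3.2313 = 0.3878 W/m².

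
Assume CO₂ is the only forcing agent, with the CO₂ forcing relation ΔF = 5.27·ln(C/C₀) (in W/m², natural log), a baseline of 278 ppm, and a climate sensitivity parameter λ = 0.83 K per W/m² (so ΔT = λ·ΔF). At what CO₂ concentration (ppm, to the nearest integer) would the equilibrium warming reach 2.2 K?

Required forcing: ΔF = ΔT/λ = 2.2/0.83 = 2.6506 W/m².
Then ln(C/278) = ΔF/5.27 = 2.6506/5.27 = 0.50296.
So C = 278 × e^0.50296 = 278 × 1.65361 = 459.70 ppm.

C ≈ 460 ppm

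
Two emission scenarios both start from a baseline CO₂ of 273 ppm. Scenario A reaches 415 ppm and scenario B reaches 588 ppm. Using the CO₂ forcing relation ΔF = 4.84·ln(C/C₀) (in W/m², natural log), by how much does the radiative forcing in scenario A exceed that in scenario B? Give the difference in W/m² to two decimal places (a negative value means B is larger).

ΔF_A − ΔF_B = -1.69 W/m²

ΔF_A = 4.84 ln(415/273) = 4.84 × 0.41881 = 2.0270 W/m².
ΔF_B = 4.84 ln(588/273) = 4.84 × 0.76726 = 3.7135 W/m².
Difference: 2.0270 − 3.7135 = -1.6865 W/m².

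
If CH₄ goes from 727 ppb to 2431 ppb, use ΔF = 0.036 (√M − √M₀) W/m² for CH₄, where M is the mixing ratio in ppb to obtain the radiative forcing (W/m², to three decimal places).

ΔF = 0.804 W/m²

CH₄: 0.036 × (√2431 − √727) = 0.036 × (49.3052 − 26.9629) = 0.036 × 22.3423 = 0.8043 W/m².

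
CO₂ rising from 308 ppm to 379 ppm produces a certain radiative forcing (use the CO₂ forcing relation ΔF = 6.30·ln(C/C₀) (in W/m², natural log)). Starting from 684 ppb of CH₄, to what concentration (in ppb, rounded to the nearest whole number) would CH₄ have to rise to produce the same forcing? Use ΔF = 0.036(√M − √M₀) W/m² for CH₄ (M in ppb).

M ≈ 3901 ppb

CO₂ forcing: 6.30 × ln(379/308) = 6.30 × 0.207436 = 1.30685 W/m².
Set 0.036(√M − √684) = 1.30685: √M = 1.30685/0.036 + √684 = 36.3014 + 26.1534 = 62.4548.
M = (62.4548)² = 3900.60 ppb.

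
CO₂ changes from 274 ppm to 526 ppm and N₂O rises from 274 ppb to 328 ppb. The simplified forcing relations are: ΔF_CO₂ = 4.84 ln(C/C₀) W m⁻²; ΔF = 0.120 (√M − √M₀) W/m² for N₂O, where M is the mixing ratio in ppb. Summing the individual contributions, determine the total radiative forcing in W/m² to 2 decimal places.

ΔF = 3.34 W/m²

CO₂: 4.84 × ln(526/274) = 4.84 × ln(1.91971) = 4.84 × 0.65217 = 3.1565 W/m².
N₂O: 0.120 × (√328 − √274) = 0.120 × (18.1108 − 16.5529) = 0.120 × 1.5579 = 0.1869 W/m².
Total ΔF = 3.1565 + 0.1869 = 3.3434 W/m².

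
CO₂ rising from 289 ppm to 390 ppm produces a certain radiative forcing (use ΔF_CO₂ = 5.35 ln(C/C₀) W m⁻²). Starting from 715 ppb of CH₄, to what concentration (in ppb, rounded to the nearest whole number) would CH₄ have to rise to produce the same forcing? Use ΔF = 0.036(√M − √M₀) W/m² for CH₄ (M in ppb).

CO₂ forcing: 5.35 × ln(390/289) = 5.35 × 0.299720 = 1.60350 W/m².
Set 0.036(√M − √715) = 1.60350: √M = 1.60350/0.036 + √715 = 44.5417 + 26.7395 = 71.2812.
M = (71.2812)² = 5081.01 ppb.

M ≈ 5081 ppb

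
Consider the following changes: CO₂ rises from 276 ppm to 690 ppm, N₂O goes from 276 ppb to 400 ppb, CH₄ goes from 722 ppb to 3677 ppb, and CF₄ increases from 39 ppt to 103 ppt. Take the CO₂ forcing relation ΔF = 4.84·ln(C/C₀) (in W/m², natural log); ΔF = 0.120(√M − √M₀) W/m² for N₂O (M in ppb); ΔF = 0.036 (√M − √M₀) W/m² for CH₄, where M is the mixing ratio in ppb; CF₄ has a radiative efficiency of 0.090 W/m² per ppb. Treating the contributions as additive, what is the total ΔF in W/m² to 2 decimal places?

CO₂: 4.84 × ln(690/276) = 4.84 × ln(2.50000) = 4.84 × 0.91629 = 4.4348 W/m².
N₂O: 0.120 × (√400 − √276) = 0.120 × (20.0000 − 16.6132) = 0.120 × 3.3868 = 0.4064 W/m².
CH₄: 0.036 × (√3677 − √722) = 0.036 × (60.6383 − 26.8701) = 0.036 × 33.7682 = 1.2157 W/m².
CF₄: Δ = 103 − 39 = 64 ppt = 0.064 ppb; ΔF = 0.090 × 0.064 = 0.0058 W/m².
Total ΔF = 4.4348 + 0.4064 + 1.2157 + 0.0058 = 6.0627 W/m².

ΔF = 6.06 W/m²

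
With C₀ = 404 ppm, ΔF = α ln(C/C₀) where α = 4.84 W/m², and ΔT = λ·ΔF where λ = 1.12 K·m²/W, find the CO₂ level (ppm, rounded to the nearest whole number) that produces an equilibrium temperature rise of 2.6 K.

C ≈ 653 ppm

Required forcing: ΔF = ΔT/λ = 2.6/1.12 = 2.3214 W/m².
Then ln(C/404) = ΔF/4.84 = 2.3214/4.84 = 0.47963.
So C = 404 × e^0.47963 = 404 × 1.61548 = 652.65 ppm.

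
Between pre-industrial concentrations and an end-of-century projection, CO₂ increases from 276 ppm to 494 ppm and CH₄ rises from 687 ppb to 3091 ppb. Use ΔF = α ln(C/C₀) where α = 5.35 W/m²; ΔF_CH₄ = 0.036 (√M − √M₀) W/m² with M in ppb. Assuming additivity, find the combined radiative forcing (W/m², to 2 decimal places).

ΔF = 4.17 W/m²

CO₂: 5.35 × ln(494/276) = 5.35 × ln(1.78986) = 5.35 × 0.58214 = 3.1144 W/m².
CH₄: 0.036 × (√3091 − √687) = 0.036 × (55.5968 − 26.2107) = 0.036 × 29.3861 = 1.0579 W/m².
Total ΔF = 3.1144 + 1.0579 = 4.1723 W/m².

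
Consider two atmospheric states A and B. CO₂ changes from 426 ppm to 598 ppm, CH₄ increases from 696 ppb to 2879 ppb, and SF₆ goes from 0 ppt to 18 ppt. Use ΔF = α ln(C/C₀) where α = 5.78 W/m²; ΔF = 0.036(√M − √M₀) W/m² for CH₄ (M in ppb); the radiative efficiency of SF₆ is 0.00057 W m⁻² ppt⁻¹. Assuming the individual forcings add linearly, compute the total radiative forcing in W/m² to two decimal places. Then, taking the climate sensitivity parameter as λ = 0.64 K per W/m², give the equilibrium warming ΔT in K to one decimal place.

CO₂: 5.78 × ln(598/426) = 5.78 × ln(1.40376) = 5.78 × 0.33915 = 1.9603 W/m².
CH₄: 0.036 × (√2879 − √696) = 0.036 × (53.6563 − 26.3818) = 0.036 × 27.2745 = 0.9819 W/m².
SF₆: ΔF = 0.00057 × (18 − 0) = 0.00057 × 18 = 0.0103 W/m².
Total ΔF = 1.9603 + 0.9819 + 0.0103 = 2.9525 W/m².
ΔT = λ ΔF = 0.64 × 2.95 = 1.8880 K.

ΔF = 2.95 W/m²; ΔT = 1.9 K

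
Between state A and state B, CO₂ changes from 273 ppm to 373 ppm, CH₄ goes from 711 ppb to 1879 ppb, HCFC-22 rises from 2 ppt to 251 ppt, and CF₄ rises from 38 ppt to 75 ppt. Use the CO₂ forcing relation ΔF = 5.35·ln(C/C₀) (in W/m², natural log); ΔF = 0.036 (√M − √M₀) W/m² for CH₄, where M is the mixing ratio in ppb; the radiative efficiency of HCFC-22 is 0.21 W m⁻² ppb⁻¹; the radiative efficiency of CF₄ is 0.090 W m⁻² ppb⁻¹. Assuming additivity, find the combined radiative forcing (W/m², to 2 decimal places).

CO₂: 5.35 × ln(373/273) = 5.35 × ln(1.36630) = 5.35 × 0.31211 = 1.6698 W/m².
CH₄: 0.036 × (√1879 − √711) = 0.036 × (43.3474 − 26.6646) = 0.036 × 16.6828 = 0.6006 W/m².
HCFC-22: Δ = 251 − 2 = 249 ppt = 0.249 ppb; ΔF = 0.21 × 0.249 = 0.0523 W/m².
CF₄: Δ = 75 − 38 = 37 ppt = 0.037 ppb; ΔF = 0.090 × 0.037 = 0.0033 W/m².
Total ΔF = 1.6698 + 0.6006 + 0.0523 + 0.0033 = 2.3260 W/m².

ΔF = 2.33 W/m²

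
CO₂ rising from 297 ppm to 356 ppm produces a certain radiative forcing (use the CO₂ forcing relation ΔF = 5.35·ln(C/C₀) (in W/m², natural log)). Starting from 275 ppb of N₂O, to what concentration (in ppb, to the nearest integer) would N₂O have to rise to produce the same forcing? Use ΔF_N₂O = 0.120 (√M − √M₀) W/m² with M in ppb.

CO₂ forcing: 5.35 × ln(356/297) = 5.35 × 0.181199 = 0.96941 W/m².
Set 0.120(√M − √275) = 0.96941: √M = 0.96941/0.120 + √275 = 8.0784 + 16.5831 = 24.6615.
M = (24.6615)² = 608.19 ppb.

M ≈ 608 ppb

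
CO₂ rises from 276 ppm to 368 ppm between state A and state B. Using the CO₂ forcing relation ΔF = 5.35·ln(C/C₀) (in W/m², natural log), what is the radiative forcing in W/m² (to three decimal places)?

ΔF = 1.539 W/m²

CO₂: 5.35 × ln(368/276) = 5.35 × ln(1.33333) = 5.35 × 0.28768 = 1.5391 W/m².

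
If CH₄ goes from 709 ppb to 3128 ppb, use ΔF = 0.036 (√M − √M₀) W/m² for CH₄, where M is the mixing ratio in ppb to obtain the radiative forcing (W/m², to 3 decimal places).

CH₄: 0.036 × (√3128 − √709) = 0.036 × (55.9285 − 26.6271) = 0.036 × 29.3014 = 1.0549 W/m².

ΔF = 1.055 W/m²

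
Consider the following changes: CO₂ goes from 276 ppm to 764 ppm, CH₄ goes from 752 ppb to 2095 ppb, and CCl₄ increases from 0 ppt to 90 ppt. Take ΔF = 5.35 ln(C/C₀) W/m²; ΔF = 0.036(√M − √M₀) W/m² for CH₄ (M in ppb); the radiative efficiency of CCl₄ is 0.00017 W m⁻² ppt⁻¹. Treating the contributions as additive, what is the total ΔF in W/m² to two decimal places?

ΔF = 6.12 W/m²

CO₂: 5.35 × ln(764/276) = 5.35 × ln(2.76812) = 5.35 × 1.01817 = 5.4472 W/m².
CH₄: 0.036 × (√2095 − √752) = 0.036 × (45.7712 − 27.4226) = 0.036 × 18.3486 = 0.6605 W/m².
CCl₄: ΔF = 0.00017 × (90 − 0) = 0.00017 × 90 = 0.0153 W/m².
Total ΔF = 5.4472 + 0.6605 + 0.0153 = 6.1230 W/m².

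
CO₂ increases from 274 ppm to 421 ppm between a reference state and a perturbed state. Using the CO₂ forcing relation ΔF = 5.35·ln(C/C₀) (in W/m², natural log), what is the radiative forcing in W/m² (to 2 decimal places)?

CO₂: 5.35 × ln(421/274) = 5.35 × ln(1.53650) = 5.35 × 0.42951 = 2.2979 W/m².

ΔF = 2.30 W/m²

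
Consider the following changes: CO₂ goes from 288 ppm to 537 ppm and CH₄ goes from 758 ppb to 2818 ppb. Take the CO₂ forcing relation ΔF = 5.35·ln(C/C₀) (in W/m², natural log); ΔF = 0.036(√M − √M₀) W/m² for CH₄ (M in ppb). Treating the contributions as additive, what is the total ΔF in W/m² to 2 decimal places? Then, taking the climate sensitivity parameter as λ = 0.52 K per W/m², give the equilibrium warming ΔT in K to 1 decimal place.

CO₂: 5.35 × ln(537/288) = 5.35 × ln(1.86458) = 5.35 × 0.62304 = 3.3333 W/m².
CH₄: 0.036 × (√2818 − √758) = 0.036 × (53.0848 − 27.5318) = 0.036 × 25.5530 = 0.9199 W/m².
Total ΔF = 3.3333 + 0.9199 = 4.2532 W/m².
ΔT = λ ΔF = 0.52 × 4.25 = 2.2100 K.

ΔF = 4.25 W/m²; ΔT = 2.2 K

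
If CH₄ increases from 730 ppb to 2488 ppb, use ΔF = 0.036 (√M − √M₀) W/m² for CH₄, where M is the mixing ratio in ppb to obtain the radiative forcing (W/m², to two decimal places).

CH₄: 0.036 × (√2488 − √730) = 0.036 × (49.8799 − 27.0185) = 0.036 × 22.8614 = 0.8230 W/m².

ΔF = 0.82 W/m²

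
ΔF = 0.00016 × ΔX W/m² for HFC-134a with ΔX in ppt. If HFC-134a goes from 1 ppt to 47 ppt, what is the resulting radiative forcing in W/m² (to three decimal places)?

HFC-134a: ΔF = 0.00016 × (47 − 1) = 0.00016 × 46 = 0.0074 W/m².

ΔF = 0.007 W/m²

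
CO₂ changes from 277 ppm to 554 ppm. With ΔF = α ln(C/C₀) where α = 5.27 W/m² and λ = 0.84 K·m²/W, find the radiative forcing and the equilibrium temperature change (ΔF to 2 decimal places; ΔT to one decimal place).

ΔF = 3.65 W/m²; ΔT = 3.1 K

CO₂: 5.27 × ln(554/277) = 5.27 × ln(2.00000) = 5.27 × 0.69315 = 3.6529 W/m².
ΔT = λ ΔF = 0.84 × 3.65 = 3.0660 K.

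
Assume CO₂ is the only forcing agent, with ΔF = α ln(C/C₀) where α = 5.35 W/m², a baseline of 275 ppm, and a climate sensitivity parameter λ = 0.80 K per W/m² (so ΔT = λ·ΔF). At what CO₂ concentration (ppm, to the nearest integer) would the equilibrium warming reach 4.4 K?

Required forcing: ΔF = ΔT/λ = 4.4/0.80 = 5.5000 W/m².
Then ln(C/275) = ΔF/5.35 = 5.5000/5.35 = 1.02804.
So C = 275 × e^1.02804 = 275 × 2.79558 = 768.78 ppm.

C ≈ 769 ppm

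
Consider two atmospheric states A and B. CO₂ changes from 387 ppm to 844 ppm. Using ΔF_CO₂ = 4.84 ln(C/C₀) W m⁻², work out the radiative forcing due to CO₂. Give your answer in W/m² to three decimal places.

CO₂: 4.84 × ln(844/387) = 4.84 × ln(2.18088) = 4.84 × 0.77973 = 3.7739 W/m².

ΔF = 3.774 W/m²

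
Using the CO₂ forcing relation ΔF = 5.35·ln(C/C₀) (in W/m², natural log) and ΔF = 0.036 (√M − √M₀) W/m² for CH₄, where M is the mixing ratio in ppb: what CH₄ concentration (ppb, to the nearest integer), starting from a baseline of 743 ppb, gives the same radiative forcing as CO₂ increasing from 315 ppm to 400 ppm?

M ≈ 3939 ppb

CO₂ forcing: 5.35 × ln(400/315) = 5.35 × 0.238892 = 1.27807 W/m².
Set 0.036(√M − √743) = 1.27807: √M = 1.27807/0.036 + √743 = 35.5019 + 27.2580 = 62.7599.
M = (62.7599)² = 3938.81 ppb.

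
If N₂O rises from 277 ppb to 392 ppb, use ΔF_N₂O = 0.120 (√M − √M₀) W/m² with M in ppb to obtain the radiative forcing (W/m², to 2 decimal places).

N₂O: 0.120 × (√392 − √277) = 0.120 × (19.7990 − 16.6433) = 0.120 × 3.1557 = 0.3787 W/m².

ΔF = 0.38 W/m²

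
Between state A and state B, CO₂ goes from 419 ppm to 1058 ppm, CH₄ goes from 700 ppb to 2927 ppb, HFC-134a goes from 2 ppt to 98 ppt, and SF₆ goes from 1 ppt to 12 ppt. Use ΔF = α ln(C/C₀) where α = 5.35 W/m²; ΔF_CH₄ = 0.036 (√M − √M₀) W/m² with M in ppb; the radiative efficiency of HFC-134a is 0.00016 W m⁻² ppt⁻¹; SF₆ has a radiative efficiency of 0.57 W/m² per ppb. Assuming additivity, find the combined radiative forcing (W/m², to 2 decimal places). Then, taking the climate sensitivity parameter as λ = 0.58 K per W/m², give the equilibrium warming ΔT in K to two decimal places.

CO₂: 5.35 × ln(1058/419) = 5.35 × ln(2.52506) = 5.35 × 0.92626 = 4.9555 W/m².
CH₄: 0.036 × (√2927 − √700) = 0.036 × (54.1018 − 26.4575) = 0.036 × 27.6443 = 0.9952 W/m².
HFC-134a: ΔF = 0.00016 × (98 − 2) = 0.00016 × 96 = 0.0154 W/m².
SF₆: Δ = 12 − 1 = 11 ppt = 0.011 ppb; ΔF = 0.57 × 0.011 = 0.0063 W/m².
Total ΔF = 4.9555 + 0.9952 + 0.0154 + 0.0063 = 5.9724 W/m².
ΔT = λ ΔF = 0.58 × 5.97 = 3.4626 K.

ΔF = 5.97 W/m²; ΔT = 3.46 K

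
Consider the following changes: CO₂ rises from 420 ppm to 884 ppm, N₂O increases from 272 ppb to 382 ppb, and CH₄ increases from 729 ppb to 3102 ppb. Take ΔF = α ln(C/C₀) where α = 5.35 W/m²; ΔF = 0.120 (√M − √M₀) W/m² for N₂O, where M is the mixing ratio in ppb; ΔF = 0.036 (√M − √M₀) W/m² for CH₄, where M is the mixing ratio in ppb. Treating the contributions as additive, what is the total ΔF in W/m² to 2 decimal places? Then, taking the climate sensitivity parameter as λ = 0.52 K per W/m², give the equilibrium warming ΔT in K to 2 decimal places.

ΔF = 5.38 W/m²; ΔT = 2.80 K

CO₂: 5.35 × ln(884/420) = 5.35 × ln(2.10476) = 5.35 × 0.74420 = 3.9815 W/m².
N₂O: 0.120 × (√382 − √272) = 0.120 × (19.5448 − 16.4924) = 0.120 × 3.0524 = 0.3663 W/m².
CH₄: 0.036 × (√3102 − √729) = 0.036 × (55.6956 − 27.0000) = 0.036 × 28.6956 = 1.0330 W/m².
Total ΔF = 3.9815 + 0.3663 + 1.0330 = 5.3808 W/m².
ΔT = λ ΔF = 0.52 × 5.38 = 2.7976 K.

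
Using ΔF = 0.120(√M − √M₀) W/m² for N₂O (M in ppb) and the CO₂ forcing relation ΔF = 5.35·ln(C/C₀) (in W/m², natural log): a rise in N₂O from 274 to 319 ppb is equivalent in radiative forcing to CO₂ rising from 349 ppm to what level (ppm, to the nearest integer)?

N₂O forcing: 0.120 × (√319 − √274) = 0.120 × (17.8606 − 16.5529) = 0.120 × 1.3077 = 0.15692 W/m².
Set 5.35 ln(C/349) = 0.15692: ln(C/349) = 0.15692/5.35 = 0.02933, so C = 349 × e^0.02933 = 349 × 1.02976 = 359.39 ppm.

C ≈ 359 ppm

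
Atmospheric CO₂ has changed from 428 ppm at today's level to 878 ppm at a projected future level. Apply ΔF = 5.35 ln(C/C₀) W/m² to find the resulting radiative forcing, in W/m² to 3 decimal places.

CO₂: 5.35 × ln(878/428) = 5.35 × ln(2.05140) = 5.35 × 0.71852 = 3.8441 W/m².

ΔF = 3.844 W/m²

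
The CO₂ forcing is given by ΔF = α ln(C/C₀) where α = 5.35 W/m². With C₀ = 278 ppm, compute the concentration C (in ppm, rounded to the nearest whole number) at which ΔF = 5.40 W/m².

C ≈ 763 ppm

Set 5.35 ln(C/278) = 5.40, so ln(C/278) = 5.40/5.35 = 1.00935.
Then C/278 = e^1.00935 = 2.74382, giving C = 278 × 2.74382 = 762.78 ppm.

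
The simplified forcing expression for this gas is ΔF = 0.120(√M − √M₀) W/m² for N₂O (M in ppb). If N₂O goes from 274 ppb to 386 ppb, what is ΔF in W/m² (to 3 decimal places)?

N₂O: 0.120 × (√386 − √274) = 0.120 × (19.6469 − 16.5529) = 0.120 × 3.0940 = 0.3713 W/m².

ΔF = 0.371 W/m²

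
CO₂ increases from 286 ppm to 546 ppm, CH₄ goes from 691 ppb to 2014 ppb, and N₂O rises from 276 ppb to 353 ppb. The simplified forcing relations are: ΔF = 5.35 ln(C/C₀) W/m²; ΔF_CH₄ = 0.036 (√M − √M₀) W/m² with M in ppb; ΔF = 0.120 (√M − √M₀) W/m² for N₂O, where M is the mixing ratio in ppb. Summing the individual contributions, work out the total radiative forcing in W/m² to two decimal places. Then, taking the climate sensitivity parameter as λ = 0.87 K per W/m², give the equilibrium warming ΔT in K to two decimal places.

CO₂: 5.35 × ln(546/286) = 5.35 × ln(1.90909) = 5.35 × 0.64663 = 3.4595 W/m².
CH₄: 0.036 × (√2014 − √691) = 0.036 × (44.8776 − 26.2869) = 0.036 × 18.5907 = 0.6693 W/m².
N₂O: 0.120 × (√353 − √276) = 0.120 × (18.7883 − 16.6132) = 0.120 × 2.1751 = 0.2610 W/m².
Total ΔF = 3.4595 + 0.6693 + 0.2610 = 4.3898 W/m².
ΔT = λ ΔF = 0.87 × 4.39 = 3.8193 K.

ΔF = 4.39 W/m²; ΔT = 3.82 K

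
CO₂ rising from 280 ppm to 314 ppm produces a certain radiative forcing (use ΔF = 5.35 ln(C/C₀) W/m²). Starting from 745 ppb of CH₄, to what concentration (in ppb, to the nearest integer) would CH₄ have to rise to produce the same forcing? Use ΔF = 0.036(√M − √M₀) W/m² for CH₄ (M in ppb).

CO₂ forcing: 5.35 × ln(314/280) = 5.35 × 0.114603 = 0.61313 W/m².
Set 0.036(√M − √745) = 0.61313: √M = 0.61313/0.036 + √745 = 17.0314 + 27.2947 = 44.3261.
M = (44.3261)² = 1964.80 ppb.

M ≈ 1965 ppb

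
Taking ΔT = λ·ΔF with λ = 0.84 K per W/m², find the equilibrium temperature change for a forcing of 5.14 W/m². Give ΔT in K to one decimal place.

ΔT = 4.3 K

ΔT = λ ΔF = 0.84 × 5.14 = 4.3176 K.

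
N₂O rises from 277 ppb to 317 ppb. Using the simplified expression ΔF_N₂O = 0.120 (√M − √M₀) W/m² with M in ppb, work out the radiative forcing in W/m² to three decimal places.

ΔF = 0.139 W/m²

N₂O: 0.120 × (√317 − √277) = 0.120 × (17.8045 − 16.6433) = 0.120 × 1.1612 = 0.1393 W/m².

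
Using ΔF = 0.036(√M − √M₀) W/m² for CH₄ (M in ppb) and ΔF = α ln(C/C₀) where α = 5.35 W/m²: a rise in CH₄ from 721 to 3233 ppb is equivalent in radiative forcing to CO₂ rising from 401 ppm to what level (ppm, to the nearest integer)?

CH₄ forcing: 0.036 × (√3233 − √721) = 0.036 × (56.8595 − 26.8514) = 0.036 × 30.0081 = 1.08029 W/m².
Set 5.35 ln(C/401) = 1.08029: ln(C/401) = 1.08029/5.35 = 0.20192, so C = 401 × e^0.20192 = 401 × 1.22375 = 490.72 ppm.

C ≈ 491 ppm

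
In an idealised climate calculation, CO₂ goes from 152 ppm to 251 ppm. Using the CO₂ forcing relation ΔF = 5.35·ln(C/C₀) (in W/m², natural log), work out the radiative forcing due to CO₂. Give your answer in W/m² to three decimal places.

ΔF = 2.683 W/m²

CO₂: 5.35 × ln(251/152) = 5.35 × ln(1.65132) = 5.35 × 0.50157 = 2.6834 W/m².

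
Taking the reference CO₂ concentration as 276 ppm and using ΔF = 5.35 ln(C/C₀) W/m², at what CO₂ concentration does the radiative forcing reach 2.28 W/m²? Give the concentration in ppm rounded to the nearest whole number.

Set 5.35 ln(C/276) = 2.28, so ln(C/276) = 2.28/5.35 = 0.42617.
Then C/276 = e^0.42617 = 1.53138, giving C = 276 × 1.53138 = 422.66 ppm.

C ≈ 423 ppm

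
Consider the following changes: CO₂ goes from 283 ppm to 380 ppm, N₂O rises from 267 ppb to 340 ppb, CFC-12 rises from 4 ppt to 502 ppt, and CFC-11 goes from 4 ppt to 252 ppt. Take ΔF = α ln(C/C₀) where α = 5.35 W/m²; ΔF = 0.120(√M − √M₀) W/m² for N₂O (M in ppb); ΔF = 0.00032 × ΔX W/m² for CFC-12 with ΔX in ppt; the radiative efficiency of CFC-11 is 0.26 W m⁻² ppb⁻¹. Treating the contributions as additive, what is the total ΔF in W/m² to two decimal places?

CO₂: 5.35 × ln(380/283) = 5.35 × ln(1.34276) = 5.35 × 0.29473 = 1.5768 W/m².
N₂O: 0.120 × (√340 − √267) = 0.120 × (18.4391 − 16.3401) = 0.120 × 2.0990 = 0.2519 W/m².
CFC-12: ΔF = 0.00032 × (502 − 4) = 0.00032 × 498 = 0.1594 W/m².
CFC-11: Δ = 252 − 4 = 248 ppt = 0.248 ppb; ΔF = 0.26 × 0.248 = 0.0645 W/m².
Total ΔF = 1.5768 + 0.2519 + 0.1594 + 0.0645 = 2.0526 W/m².

ΔF = 2.05 W/m²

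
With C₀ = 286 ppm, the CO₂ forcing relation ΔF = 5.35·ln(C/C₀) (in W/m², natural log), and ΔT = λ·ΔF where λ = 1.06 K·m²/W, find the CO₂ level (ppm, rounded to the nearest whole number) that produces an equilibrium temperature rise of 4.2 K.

C ≈ 600 ppm

Required forcing: ΔF = ΔT/λ = 4.2/1.06 = 3.9623 W/m².
Then ln(C/286) = ΔF/5.35 = 3.9623/5.35 = 0.74062.
So C = 286 × e^0.74062 = 286 × 2.09724 = 599.81 ppm.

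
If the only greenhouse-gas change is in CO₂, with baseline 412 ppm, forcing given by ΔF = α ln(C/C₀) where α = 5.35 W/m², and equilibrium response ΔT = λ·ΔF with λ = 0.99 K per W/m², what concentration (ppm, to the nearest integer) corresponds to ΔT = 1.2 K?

C ≈ 517 ppm

Required forcing: ΔF = ΔT/λ = 1.2/0.99 = 1.2121 W/m².
Then ln(C/412) = ΔF/5.35 = 1.2121/5.35 = 0.22656.
So C = 412 × e^0.22656 = 412 × 1.25428 = 516.76 ppm.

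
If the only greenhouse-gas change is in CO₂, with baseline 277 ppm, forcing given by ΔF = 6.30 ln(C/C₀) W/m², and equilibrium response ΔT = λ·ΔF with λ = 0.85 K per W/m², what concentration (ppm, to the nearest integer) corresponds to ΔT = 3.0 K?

Required forcing: ΔF = ΔT/λ = 3.0/0.85 = 3.5294 W/m².
Then ln(C/277) = ΔF/6.30 = 3.5294/6.30 = 0.56022.
So C = 277 × e^0.56022 = 277 × 1.75106 = 485.04 ppm.

C ≈ 485 ppm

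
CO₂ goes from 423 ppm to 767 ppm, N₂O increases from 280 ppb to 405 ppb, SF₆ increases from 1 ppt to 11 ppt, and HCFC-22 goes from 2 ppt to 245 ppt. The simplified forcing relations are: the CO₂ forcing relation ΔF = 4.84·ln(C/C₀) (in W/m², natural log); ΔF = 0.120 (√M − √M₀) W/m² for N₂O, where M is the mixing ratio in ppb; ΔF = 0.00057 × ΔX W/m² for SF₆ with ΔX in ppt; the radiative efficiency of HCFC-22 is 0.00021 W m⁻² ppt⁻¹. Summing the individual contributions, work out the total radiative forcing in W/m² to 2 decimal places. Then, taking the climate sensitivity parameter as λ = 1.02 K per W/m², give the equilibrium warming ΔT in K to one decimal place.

ΔF = 3.34 W/m²; ΔT = 3.4 K

CO₂: 4.84 × ln(767/423) = 4.84 × ln(1.81324) = 4.84 × 0.59512 = 2.8804 W/m².
N₂O: 0.120 × (√405 − √280) = 0.120 × (20.1246 − 16.7332) = 0.120 × 3.3914 = 0.4070 W/m².
SF₆: ΔF = 0.00057 × (11 − 1) = 0.00057 × 10 = 0.0057 W/m².
HCFC-22: ΔF = 0.00021 × (245 − 2) = 0.00021 × 243 = 0.0510 W/m².
Total ΔF = 2.8804 + 0.4070 + 0.0057 + 0.0510 = 3.3441 W/m².
ΔT = λ ΔF = 1.02 × 3.34 = 3.4068 K.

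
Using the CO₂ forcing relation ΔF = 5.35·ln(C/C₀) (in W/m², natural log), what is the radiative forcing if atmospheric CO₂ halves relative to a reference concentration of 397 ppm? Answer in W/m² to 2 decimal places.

Because the forcing depends only on the ratio C/C₀, the initial concentration does not enter.
ΔF = 5.35 × ln(0.5) = 5.35 × -0.69315 = -3.7084 W/m².

ΔF = -3.71 W/m²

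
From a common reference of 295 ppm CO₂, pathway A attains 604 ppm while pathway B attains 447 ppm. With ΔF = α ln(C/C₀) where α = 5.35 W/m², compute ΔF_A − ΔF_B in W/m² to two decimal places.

ΔF_A = 5.35 ln(604/295) = 5.35 × 0.71660 = 3.8338 W/m².
ΔF_B = 5.35 ln(447/295) = 5.35 × 0.41558 = 2.2234 W/m².
Difference: 3.8338 − 2.2234 = 1.6104 W/m².

ΔF_A − ΔF_B = 1.61 W/m²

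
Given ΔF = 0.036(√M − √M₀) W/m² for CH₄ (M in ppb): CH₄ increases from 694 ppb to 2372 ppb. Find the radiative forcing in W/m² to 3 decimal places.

ΔF = 0.805 W/m²

CH₄: 0.036 × (√2372 − √694) = 0.036 × (48.7032 − 26.3439) = 0.036 × 22.3593 = 0.8049 W/m².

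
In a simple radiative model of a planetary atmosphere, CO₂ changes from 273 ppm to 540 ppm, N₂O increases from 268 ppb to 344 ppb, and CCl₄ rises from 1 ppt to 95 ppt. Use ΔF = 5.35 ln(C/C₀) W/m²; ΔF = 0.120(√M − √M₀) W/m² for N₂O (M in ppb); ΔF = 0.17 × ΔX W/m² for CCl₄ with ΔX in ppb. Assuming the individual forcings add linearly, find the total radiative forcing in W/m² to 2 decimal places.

ΔF = 3.93 W/m²

CO₂: 5.35 × ln(540/273) = 5.35 × ln(1.97802) = 5.35 × 0.68210 = 3.6492 W/m².
N₂O: 0.120 × (√344 − √268) = 0.120 × (18.5472 − 16.3707) = 0.120 × 2.1765 = 0.2612 W/m².
CCl₄: Δ = 95 − 1 = 94 ppt = 0.094 ppb; ΔF = 0.17 × 0.094 = 0.0160 W/m².
Total ΔF = 3.6492 + 0.2612 + 0.0160 = 3.9264 W/m².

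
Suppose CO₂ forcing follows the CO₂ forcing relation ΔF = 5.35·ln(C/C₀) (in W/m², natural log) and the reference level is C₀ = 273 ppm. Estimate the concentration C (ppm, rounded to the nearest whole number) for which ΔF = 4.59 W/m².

Set 5.35 ln(C/273) = 4.59, so ln(C/273) = 4.59/5.35 = 0.85794.
Then C/273 = e^0.85794 = 2.35830, giving C = 273 × 2.35830 = 643.82 ppm.

C ≈ 644 ppm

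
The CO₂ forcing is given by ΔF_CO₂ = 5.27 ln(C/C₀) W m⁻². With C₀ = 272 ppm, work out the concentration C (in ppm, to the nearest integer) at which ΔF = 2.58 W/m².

Set 5.27 ln(C/272) = 2.58, so ln(C/272) = 2.58/5.27 = 0.48956.
Then C/272 = e^0.48956 = 1.63160, giving C = 272 × 1.63160 = 443.80 ppm.

C ≈ 444 ppm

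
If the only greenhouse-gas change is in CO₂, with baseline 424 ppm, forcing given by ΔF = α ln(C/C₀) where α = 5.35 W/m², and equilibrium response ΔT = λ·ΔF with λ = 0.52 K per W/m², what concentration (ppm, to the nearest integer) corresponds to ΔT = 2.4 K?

C ≈ 1005 ppm

Required forcing: ΔF = ΔT/λ = 2.4/0.52 = 4.6154 W/m².
Then ln(C/424) = ΔF/5.35 = 4.6154/5.35 = 0.86269.
So C = 424 × e^0.86269 = 424 × 2.36953 = 1004.68 ppm.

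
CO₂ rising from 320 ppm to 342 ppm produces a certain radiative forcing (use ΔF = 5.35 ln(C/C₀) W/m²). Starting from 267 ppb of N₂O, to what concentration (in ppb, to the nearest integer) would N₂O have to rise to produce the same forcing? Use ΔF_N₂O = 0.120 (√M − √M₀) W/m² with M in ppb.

CO₂ forcing: 5.35 × ln(342/320) = 5.35 × 0.066490 = 0.35572 W/m².
Set 0.120(√M − √267) = 0.35572: √M = 0.35572/0.120 + √267 = 2.9643 + 16.3401 = 19.3044.
M = (19.3044)² = 372.66 ppb.

M ≈ 373 ppb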